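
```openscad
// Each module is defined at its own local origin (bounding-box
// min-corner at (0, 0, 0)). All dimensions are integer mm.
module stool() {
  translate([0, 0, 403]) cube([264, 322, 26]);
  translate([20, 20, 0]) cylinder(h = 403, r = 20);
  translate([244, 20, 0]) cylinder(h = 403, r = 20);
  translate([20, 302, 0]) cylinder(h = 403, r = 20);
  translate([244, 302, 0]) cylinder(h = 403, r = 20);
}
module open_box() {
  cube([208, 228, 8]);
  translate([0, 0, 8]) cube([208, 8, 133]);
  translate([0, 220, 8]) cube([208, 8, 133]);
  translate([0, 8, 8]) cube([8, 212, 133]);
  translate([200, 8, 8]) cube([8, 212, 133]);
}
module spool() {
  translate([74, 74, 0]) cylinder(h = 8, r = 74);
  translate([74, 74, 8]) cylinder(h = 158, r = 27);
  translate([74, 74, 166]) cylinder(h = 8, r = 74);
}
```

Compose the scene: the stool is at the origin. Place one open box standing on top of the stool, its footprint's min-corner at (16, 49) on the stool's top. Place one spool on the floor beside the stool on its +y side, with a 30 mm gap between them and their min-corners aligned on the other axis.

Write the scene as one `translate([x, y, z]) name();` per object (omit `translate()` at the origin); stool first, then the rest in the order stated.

stool();
translate([16, 49, 429]) open_box();
translate([0, 352, 0]) spool();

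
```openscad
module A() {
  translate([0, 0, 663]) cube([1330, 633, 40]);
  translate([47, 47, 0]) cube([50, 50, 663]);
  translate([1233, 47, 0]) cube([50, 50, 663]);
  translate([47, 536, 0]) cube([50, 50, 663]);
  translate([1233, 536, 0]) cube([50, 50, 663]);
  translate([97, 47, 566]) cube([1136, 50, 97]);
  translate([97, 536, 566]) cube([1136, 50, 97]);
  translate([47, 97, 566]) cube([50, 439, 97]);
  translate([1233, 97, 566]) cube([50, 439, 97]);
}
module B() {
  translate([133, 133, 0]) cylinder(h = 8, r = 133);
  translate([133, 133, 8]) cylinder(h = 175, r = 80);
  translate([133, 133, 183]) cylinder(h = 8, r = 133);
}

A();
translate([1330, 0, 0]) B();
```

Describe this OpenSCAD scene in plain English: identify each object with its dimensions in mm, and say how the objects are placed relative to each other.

A is a table: top 1330 mm (x) × 633 mm (y), 40 mm thick, upper face at z = 703 mm, on four 50×50 mm square legs, each inset 47 mm from the nearest pair of top edges, running from z = 0 to the bottom of the top. Four apron rails, 50 mm thick and 97 mm tall, run between adjacent legs with their top edges flush with the underside of the top and their outer faces flush with the legs' outer faces.

B is a spool: two coaxial disc flanges of radius 133 mm and thickness 8 mm, joined by a core cylinder of radius 80 mm and height 175 mm. The lower flange rests on z = 0 and the three cylinders share a vertical axis.

The spool is against the table's +x side, with their −y faces flush.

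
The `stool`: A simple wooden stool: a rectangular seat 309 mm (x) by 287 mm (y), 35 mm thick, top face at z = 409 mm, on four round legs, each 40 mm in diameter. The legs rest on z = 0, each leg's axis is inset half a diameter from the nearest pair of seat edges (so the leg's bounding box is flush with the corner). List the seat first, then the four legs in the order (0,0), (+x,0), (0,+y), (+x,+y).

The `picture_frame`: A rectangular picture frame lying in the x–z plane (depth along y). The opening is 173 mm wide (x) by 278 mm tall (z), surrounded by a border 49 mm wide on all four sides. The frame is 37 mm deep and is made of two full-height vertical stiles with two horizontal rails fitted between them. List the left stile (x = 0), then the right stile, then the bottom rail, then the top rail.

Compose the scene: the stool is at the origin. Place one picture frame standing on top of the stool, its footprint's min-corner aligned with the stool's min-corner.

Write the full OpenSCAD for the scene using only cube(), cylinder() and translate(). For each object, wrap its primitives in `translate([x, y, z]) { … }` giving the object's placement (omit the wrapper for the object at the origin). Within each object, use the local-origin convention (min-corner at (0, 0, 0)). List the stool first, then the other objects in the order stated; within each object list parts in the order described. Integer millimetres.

translate([0, 0, 374]) cube([309, 287, 35]);
translate([20, 20, 0]) cylinder(h = 374, r = 20);
translate([289, 20, 0]) cylinder(h = 374, r = 20);
translate([20, 267, 0]) cylinder(h = 374, r = 20);
translate([289, 267, 0]) cylinder(h = 374, r = 20);
translate([0, 0, 409]) {
  cube([49, 37, 376]);
  translate([222, 0, 0]) cube([49, 37, 376]);
  translate([49, 0, 0]) cube([173, 37, 49]);
  translate([49, 0, 327]) cube([173, 37, 49]);
}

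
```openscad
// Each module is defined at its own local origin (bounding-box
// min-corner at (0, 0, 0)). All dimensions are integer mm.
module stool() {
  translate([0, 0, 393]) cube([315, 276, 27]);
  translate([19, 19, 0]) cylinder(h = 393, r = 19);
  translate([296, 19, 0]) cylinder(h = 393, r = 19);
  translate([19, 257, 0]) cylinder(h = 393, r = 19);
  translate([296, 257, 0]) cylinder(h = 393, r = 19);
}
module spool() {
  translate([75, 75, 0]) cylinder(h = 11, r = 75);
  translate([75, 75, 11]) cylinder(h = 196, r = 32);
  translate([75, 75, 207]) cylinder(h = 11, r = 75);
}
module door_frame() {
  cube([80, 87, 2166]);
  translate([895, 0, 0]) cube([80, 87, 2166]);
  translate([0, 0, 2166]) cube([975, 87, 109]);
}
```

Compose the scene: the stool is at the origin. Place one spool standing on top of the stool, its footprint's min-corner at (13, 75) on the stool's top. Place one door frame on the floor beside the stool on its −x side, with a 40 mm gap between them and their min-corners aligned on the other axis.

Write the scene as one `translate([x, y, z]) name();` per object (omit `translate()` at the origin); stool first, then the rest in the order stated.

stool();
translate([13, 75, 420]) spool();
translate([-1015, 0, 0]) door_frame();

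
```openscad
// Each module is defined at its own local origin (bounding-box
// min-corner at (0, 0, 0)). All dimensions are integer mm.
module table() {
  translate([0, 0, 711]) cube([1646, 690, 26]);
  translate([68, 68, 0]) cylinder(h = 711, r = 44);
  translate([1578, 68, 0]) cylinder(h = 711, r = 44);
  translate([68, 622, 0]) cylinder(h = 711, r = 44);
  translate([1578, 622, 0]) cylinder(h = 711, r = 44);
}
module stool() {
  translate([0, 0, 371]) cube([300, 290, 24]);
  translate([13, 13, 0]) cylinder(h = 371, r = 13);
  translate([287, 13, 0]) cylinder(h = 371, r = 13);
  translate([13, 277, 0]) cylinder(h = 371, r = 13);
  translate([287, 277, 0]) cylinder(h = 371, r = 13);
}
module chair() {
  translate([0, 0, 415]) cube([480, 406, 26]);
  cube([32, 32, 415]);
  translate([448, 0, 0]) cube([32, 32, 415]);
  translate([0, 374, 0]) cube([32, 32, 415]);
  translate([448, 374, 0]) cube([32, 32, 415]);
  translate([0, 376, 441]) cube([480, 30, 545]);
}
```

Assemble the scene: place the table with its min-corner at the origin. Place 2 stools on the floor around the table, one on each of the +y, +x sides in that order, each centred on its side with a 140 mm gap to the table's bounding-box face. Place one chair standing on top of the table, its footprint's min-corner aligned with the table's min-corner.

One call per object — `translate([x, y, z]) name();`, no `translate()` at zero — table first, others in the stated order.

table();
translate([673, 830, 0]) stool();
translate([1786, 200, 0]) stool();
translate([0, 0, 737]) chair();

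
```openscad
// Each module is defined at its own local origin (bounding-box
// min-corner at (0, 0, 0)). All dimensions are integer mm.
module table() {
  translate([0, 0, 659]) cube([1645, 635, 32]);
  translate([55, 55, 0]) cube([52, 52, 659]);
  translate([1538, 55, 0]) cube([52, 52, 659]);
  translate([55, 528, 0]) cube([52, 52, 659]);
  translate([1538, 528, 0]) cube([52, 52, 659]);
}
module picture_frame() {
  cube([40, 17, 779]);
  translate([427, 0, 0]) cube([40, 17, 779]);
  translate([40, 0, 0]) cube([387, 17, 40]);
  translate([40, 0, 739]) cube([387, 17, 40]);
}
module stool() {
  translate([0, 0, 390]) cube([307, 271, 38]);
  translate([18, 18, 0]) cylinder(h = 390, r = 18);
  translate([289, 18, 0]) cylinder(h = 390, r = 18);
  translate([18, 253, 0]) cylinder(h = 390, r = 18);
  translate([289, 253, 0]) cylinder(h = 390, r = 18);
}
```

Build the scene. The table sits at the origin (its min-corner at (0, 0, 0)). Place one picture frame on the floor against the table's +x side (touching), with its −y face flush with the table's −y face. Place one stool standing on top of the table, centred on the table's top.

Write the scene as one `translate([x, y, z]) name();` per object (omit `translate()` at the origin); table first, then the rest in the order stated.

table();
translate([1645, 0, 0]) picture_frame();
translate([669, 182, 691]) stool();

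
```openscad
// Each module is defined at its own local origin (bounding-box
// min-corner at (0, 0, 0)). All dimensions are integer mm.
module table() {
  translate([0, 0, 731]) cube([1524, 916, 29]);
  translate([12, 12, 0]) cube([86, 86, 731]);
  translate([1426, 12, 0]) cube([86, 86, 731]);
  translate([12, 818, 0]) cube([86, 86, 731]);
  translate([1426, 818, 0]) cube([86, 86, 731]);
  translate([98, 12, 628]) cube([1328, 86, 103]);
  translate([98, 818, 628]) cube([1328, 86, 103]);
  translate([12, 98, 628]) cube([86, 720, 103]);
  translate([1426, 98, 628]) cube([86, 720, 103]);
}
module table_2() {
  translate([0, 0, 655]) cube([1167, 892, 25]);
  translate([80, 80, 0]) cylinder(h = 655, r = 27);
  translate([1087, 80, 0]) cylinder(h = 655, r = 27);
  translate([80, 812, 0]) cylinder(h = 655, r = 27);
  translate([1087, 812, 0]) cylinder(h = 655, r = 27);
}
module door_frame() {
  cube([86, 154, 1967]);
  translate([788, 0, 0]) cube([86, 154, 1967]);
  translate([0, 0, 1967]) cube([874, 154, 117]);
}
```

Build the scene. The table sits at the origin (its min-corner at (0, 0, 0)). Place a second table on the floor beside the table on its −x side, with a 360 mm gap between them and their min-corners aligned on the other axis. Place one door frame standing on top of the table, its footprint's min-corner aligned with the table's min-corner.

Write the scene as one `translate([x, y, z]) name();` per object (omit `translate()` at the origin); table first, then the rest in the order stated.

table();
translate([-1527, 0, 0]) table_2();
translate([0, 0, 760]) door_frame();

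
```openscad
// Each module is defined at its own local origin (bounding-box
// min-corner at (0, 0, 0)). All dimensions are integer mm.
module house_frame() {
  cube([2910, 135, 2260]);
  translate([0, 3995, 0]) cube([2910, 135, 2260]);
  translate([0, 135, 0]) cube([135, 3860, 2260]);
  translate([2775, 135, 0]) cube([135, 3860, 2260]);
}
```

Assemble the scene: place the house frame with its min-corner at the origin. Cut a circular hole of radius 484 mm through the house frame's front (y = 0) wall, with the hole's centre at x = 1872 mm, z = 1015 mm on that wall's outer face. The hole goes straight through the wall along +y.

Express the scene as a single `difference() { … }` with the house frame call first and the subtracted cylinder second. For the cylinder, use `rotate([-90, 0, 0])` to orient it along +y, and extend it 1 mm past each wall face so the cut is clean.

difference() {
  house_frame();
  translate([1872, -1, 1015]) rotate([-90, 0, 0]) cylinder(h = 137, r = 484);
}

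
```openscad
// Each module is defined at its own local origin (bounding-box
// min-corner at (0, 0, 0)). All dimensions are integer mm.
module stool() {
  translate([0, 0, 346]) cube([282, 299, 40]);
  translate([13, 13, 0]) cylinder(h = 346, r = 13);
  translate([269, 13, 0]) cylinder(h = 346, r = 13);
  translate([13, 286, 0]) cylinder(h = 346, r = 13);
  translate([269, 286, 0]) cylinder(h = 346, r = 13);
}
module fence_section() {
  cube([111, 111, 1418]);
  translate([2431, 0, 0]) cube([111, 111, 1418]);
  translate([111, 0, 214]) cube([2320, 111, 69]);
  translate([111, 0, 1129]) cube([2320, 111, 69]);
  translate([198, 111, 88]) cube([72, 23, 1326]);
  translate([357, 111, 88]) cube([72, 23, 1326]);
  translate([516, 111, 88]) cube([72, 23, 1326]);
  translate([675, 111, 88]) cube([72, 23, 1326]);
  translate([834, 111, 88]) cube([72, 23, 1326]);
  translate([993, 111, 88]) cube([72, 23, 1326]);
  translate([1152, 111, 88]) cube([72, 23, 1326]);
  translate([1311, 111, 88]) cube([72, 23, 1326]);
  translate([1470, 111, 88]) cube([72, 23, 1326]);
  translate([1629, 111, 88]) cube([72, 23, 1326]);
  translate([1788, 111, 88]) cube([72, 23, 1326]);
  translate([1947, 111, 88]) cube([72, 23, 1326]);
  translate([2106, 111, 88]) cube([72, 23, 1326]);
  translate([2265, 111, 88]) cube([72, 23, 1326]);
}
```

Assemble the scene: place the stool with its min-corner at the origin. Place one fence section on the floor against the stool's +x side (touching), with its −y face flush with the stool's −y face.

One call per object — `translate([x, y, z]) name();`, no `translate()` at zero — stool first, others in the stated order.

stool();
translate([282, 0, 0]) fence_section();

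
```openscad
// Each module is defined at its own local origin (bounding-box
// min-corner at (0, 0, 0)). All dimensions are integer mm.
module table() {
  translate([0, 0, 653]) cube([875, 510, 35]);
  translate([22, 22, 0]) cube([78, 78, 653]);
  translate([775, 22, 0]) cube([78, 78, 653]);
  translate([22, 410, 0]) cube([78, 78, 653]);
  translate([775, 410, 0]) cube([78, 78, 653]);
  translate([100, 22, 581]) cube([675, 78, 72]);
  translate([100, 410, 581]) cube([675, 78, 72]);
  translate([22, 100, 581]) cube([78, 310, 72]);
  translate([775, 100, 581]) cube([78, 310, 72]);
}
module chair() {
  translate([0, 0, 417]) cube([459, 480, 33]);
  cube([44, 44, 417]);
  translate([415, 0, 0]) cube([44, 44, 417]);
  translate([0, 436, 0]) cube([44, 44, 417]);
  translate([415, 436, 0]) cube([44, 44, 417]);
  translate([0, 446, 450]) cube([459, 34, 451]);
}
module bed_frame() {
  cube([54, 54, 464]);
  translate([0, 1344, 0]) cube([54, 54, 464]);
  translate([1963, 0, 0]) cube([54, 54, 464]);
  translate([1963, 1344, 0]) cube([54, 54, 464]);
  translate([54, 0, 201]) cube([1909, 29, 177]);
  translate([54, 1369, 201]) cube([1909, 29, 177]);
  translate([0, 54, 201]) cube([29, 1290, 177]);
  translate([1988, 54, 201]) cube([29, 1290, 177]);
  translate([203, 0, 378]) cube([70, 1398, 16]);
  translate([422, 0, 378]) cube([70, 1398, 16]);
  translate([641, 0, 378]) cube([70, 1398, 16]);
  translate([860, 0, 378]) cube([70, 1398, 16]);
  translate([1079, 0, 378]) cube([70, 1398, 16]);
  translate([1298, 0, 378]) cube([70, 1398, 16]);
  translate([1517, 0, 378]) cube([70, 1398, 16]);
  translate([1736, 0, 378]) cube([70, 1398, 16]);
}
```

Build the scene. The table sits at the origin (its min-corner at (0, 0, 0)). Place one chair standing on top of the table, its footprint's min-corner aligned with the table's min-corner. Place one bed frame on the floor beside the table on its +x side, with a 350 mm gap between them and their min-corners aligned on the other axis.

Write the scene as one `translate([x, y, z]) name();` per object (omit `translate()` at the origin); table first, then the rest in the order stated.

table();
translate([0, 0, 688]) chair();
translate([1225, 0, 0]) bed_frame();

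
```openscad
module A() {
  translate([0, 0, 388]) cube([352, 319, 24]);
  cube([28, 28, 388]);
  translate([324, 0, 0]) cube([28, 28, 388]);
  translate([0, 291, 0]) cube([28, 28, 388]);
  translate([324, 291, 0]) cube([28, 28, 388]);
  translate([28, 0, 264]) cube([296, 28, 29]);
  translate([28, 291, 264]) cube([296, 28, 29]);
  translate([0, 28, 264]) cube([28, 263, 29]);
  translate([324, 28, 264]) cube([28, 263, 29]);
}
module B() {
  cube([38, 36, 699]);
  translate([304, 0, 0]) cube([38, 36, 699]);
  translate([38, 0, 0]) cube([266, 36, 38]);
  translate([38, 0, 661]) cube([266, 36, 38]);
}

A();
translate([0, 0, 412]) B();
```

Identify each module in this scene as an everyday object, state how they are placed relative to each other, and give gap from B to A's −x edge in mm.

A is a stool. B is a picture frame. The picture frame is on top of the stool. The gap from the picture frame to the stool's −x edge is 0 mm.

The picture frame's min-x is at 0; the stool's min-x is 0; gap = 0 mm.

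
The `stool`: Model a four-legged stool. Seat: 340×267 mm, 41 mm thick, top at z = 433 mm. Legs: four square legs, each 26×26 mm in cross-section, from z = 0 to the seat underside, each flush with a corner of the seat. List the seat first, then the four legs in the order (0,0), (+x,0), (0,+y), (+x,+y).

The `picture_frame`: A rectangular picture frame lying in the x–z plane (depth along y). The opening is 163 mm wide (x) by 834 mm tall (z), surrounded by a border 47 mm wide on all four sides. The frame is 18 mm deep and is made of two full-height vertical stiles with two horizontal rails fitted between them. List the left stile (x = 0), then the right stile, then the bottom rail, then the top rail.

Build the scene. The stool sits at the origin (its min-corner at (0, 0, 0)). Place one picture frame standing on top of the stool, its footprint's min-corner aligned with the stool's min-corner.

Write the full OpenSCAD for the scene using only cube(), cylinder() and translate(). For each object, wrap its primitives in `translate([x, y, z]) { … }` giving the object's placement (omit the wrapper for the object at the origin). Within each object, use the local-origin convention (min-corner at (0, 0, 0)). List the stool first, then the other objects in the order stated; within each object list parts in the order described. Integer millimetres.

translate([0, 0, 392]) cube([340, 267, 41]);
cube([26, 26, 392]);
translate([314, 0, 0]) cube([26, 26, 392]);
translate([0, 241, 0]) cube([26, 26, 392]);
translate([314, 241, 0]) cube([26, 26, 392]);
translate([0, 0, 433]) {
  cube([47, 18, 928]);
  translate([210, 0, 0]) cube([47, 18, 928]);
  translate([47, 0, 0]) cube([163, 18, 47]);
  translate([47, 0, 881]) cube([163, 18, 47]);
}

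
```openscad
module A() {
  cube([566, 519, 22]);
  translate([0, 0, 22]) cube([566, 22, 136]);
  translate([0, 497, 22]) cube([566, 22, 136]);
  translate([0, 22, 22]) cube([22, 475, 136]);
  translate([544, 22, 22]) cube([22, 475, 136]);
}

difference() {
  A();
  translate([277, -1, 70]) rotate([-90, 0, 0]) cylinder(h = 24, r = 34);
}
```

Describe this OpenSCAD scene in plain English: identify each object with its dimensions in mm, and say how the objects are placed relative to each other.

A is an open storage box with external size 566×519×158 mm and wall thickness 22 mm (the base is also 22 mm thick). The base covers the whole footprint; the four walls stand on the base, with the y-facing walls full-width and the x-facing walls fitting between their inner faces.

The open box has a circular hole of radius 34 mm through its front wall, centred at (x = 277, z = 70).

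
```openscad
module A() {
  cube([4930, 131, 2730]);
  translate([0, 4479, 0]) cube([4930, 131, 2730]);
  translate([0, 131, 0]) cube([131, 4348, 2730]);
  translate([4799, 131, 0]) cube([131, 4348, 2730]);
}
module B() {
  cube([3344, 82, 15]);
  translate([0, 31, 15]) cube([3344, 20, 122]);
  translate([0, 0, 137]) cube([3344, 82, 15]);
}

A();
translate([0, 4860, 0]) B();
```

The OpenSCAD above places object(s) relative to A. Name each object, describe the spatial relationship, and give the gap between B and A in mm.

The I-beam's nearest face is 250 mm from the house frame's +y face.

A is a house frame. B is an I-beam. The I-beam is on the floor beside the house frame on its +y side. The gap between the I-beam and the house frame is 250 mm.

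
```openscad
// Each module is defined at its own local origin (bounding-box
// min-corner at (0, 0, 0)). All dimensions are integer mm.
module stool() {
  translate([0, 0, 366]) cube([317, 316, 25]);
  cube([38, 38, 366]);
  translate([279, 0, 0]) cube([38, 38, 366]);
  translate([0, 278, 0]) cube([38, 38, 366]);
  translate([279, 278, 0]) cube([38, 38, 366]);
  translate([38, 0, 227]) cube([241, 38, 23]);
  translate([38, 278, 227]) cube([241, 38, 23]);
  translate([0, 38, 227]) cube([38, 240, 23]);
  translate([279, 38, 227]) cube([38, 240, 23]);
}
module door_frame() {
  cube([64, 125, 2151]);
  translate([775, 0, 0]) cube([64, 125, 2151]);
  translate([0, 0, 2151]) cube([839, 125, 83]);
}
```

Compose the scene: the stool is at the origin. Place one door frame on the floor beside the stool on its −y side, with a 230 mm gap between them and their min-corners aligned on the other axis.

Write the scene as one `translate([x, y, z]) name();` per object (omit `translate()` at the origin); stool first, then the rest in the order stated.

stool();
translate([0, -355, 0]) door_frame();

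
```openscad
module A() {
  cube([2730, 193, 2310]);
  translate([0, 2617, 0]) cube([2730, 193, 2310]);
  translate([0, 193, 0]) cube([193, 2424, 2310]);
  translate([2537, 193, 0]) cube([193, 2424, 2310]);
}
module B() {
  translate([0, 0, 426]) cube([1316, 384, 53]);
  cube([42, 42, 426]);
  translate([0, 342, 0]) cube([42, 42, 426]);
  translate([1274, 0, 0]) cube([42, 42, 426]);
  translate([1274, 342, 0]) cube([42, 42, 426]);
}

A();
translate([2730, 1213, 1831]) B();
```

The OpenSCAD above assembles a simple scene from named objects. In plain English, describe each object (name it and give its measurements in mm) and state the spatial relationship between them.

A is a box-shaped house frame (walls only): outside footprint 2730×2810 mm, wall height 2310 mm, wall thickness 193 mm. The two y-facing walls run the full x-width; the two x-facing walls fit between the inner faces of the y-facing walls.

B is a long wooden bench with a 1316 mm (x) × 384 mm (y) seat, 53 mm thick, its top surface 479 mm above the floor. Four 42 mm square legs at the seat corners, flush with the edges, run from z = 0 to the seat underside.

The bench is beside the house frame with their tops flush at z = 2310.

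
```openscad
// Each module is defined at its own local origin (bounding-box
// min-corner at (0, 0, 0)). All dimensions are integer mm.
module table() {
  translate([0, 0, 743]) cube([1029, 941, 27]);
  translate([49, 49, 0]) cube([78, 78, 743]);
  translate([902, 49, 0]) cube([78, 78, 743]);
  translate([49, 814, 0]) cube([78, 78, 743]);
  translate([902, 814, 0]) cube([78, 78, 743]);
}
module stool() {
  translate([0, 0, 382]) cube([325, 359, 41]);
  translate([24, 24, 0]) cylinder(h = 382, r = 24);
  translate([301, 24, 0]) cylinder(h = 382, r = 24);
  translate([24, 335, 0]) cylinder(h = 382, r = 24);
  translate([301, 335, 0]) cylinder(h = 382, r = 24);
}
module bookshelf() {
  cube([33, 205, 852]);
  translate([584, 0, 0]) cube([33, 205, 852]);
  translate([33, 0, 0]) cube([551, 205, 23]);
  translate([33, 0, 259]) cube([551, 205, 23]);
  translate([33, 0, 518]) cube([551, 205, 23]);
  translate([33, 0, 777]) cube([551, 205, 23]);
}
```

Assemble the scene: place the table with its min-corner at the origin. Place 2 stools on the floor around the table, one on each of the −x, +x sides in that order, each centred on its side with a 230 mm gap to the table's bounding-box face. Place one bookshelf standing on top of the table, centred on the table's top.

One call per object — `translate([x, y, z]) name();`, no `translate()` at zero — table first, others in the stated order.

table();
translate([-555, 291, 0]) stool();
translate([1259, 291, 0]) stool();
translate([206, 368, 770]) bookshelf();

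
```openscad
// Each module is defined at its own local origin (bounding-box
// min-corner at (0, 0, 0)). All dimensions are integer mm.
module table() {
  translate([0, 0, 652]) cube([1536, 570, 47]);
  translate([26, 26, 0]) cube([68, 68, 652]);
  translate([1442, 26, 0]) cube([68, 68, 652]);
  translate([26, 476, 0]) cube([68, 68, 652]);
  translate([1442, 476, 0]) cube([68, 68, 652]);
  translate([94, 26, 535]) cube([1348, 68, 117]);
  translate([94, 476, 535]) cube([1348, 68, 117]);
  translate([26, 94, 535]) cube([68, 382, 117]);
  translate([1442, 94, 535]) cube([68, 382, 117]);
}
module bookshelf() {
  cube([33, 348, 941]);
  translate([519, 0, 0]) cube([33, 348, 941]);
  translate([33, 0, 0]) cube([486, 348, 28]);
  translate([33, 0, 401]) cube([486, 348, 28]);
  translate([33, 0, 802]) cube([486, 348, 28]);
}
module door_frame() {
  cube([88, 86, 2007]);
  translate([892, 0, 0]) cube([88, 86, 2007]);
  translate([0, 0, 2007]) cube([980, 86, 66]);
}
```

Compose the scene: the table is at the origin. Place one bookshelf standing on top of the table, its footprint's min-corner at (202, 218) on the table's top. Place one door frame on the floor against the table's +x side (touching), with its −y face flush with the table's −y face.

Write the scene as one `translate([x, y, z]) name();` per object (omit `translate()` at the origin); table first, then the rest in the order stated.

table();
translate([202, 218, 699]) bookshelf();
translate([1536, 0, 0]) door_frame();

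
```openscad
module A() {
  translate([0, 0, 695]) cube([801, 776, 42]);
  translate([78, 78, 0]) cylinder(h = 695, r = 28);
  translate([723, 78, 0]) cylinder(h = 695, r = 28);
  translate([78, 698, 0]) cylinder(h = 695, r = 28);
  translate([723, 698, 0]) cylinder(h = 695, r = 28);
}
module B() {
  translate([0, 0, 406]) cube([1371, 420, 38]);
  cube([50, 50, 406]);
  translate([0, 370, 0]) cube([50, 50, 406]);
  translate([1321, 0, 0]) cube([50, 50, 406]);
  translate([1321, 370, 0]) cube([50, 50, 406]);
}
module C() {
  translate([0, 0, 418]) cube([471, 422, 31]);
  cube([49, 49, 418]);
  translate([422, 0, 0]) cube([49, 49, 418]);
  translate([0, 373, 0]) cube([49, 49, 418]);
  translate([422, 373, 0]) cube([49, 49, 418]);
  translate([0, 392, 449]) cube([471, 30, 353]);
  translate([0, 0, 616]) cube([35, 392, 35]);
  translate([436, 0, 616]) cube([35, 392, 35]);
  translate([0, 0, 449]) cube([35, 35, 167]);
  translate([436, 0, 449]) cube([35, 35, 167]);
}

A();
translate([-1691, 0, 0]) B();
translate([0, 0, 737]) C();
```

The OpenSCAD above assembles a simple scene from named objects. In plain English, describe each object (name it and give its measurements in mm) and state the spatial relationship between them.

A is a table: top 801 mm (x) × 776 mm (y), 42 mm thick, upper face at z = 737 mm, on four round legs of 56 mm diameter, each leg's bounding box inset 50 mm from the nearest pair of top edges, running from z = 0 to the bottom of the top.

B is a bench: a 1371×420 mm seat slab, 38 mm thick, top at z = 444 mm, on four 50×50 mm square legs flush with the seat corners and standing on z = 0.

C is a chair. The seat is a 471×422×31 mm slab with its top at z = 449 mm, on four 49×49 mm corner legs (flush with the seat edges, standing on z = 0). A flat backrest 30 mm thick, 353 mm tall, spans the full seat width and rises from the seat top along its +y edge, rear face flush with the rear of the seat. Two armrests of 35×35 mm section run along each side from the seat's front edge to the front of the backrest, top faces 202 mm above the seat top and outer faces flush with the seat's x-edges; a 35×35 mm post under the front of each armrest stands on the seat at the front corner.

The bench is on the floor beside the table on its −x side. The chair is on top of the table.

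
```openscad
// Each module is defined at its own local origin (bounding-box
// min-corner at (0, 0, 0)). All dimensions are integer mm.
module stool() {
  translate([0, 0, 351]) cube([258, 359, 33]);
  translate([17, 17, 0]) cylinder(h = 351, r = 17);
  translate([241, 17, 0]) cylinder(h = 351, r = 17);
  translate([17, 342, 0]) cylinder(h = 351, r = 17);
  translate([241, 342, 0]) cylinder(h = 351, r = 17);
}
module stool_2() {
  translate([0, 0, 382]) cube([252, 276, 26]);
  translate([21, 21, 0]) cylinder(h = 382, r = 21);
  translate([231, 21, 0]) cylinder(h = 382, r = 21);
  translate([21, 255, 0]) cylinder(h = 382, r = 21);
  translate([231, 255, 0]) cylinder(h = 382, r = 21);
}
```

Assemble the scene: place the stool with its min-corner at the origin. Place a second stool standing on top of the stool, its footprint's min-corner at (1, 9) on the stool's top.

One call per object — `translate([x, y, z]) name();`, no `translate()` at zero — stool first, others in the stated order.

stool();
translate([1, 9, 384]) stool_2();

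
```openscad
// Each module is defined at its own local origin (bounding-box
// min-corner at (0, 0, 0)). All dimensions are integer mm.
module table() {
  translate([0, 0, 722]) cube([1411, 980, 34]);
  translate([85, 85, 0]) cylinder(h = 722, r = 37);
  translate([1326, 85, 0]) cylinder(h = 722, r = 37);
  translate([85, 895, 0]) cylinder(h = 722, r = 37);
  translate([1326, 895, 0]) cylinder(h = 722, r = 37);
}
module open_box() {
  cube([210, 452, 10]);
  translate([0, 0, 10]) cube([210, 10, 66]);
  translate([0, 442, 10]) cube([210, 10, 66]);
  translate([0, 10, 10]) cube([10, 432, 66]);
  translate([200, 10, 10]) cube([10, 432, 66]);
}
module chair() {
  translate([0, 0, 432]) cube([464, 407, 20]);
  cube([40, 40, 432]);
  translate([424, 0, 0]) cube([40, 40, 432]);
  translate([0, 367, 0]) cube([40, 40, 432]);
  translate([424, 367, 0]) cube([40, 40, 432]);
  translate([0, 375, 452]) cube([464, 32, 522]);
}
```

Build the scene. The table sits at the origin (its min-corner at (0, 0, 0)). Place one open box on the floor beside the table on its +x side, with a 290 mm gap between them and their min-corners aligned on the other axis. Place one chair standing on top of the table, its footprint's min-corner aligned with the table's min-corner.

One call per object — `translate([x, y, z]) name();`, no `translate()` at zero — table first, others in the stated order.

table();
translate([1701, 0, 0]) open_box();
translate([0, 0, 756]) chair();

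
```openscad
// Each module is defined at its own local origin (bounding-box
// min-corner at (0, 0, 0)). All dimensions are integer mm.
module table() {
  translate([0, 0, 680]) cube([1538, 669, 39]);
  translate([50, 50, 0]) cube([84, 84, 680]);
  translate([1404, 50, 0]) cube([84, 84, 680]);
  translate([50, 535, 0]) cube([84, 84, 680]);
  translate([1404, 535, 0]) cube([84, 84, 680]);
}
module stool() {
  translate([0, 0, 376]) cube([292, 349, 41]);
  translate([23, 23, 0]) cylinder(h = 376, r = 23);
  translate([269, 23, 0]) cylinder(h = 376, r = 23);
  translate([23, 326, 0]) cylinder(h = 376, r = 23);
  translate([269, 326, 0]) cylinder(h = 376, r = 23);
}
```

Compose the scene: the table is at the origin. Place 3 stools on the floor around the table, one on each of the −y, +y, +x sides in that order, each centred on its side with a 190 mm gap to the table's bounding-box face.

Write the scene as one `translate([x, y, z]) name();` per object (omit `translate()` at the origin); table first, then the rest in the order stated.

table();
translate([623, -539, 0]) stool();
translate([623, 859, 0]) stool();
translate([1728, 160, 0]) stool();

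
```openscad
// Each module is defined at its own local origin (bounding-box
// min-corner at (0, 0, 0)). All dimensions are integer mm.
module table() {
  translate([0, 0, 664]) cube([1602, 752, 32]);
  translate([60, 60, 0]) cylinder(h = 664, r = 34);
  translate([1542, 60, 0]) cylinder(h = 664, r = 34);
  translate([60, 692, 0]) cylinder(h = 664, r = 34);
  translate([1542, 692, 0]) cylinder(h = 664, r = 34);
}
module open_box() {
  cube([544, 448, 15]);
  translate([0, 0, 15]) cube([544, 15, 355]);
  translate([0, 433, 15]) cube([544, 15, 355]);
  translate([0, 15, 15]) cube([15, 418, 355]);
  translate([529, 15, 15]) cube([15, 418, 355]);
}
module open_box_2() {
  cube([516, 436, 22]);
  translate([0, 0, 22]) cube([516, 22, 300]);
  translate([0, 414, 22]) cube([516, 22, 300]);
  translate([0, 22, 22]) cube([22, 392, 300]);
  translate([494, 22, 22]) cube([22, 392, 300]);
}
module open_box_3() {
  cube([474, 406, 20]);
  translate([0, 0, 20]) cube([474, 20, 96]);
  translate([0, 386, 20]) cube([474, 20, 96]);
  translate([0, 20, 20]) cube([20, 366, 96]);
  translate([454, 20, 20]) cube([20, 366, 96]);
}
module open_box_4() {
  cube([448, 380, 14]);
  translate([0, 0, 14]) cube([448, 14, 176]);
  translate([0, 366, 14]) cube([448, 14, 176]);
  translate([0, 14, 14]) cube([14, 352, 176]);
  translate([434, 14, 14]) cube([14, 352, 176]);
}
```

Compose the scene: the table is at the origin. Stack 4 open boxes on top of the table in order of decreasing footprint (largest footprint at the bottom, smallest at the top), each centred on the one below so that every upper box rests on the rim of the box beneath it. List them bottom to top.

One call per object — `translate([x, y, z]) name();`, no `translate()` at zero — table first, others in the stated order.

table();
translate([529, 152, 696]) open_box();
translate([543, 158, 1066]) open_box_2();
translate([564, 173, 1388]) open_box_3();
translate([577, 186, 1504]) open_box_4();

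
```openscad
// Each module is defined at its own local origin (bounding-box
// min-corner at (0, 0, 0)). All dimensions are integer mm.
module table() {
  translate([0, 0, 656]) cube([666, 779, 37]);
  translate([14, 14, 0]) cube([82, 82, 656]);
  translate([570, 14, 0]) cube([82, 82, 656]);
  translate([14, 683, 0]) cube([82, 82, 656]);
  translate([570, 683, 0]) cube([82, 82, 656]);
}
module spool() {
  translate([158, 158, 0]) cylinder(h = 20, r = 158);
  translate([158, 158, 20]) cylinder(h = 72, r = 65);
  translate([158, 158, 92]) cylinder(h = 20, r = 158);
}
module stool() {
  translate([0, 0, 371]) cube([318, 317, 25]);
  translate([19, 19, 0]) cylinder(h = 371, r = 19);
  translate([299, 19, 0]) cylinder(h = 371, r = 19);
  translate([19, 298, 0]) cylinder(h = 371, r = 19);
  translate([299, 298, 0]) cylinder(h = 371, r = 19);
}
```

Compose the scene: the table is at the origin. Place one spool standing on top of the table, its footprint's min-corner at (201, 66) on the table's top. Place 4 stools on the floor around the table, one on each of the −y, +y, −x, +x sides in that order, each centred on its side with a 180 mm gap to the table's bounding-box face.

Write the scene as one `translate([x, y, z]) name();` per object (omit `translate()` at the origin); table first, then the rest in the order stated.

table();
translate([201, 66, 693]) spool();
translate([174, -497, 0]) stool();
translate([174, 959, 0]) stool();
translate([-498, 231, 0]) stool();
translate([846, 231, 0]) stool();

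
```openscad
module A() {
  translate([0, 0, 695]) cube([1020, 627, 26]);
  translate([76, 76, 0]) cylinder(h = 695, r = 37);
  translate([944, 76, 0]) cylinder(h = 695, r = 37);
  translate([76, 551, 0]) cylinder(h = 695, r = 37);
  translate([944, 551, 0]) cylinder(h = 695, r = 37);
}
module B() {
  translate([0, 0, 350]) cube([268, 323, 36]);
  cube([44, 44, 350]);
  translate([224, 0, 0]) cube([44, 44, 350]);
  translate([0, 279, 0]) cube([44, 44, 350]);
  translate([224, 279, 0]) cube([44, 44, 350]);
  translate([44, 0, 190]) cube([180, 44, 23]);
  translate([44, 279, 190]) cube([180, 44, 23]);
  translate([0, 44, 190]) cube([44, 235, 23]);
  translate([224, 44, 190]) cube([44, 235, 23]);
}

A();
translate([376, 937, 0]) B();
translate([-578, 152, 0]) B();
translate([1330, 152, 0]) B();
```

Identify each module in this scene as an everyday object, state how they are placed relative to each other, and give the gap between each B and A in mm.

Each stool's nearest face is 310 mm from the table's bounding box.

A is a table. B is a stool. Three stools sit around the table at the +y, −x, +x sides. The gap between each stool and the table is 310 mm.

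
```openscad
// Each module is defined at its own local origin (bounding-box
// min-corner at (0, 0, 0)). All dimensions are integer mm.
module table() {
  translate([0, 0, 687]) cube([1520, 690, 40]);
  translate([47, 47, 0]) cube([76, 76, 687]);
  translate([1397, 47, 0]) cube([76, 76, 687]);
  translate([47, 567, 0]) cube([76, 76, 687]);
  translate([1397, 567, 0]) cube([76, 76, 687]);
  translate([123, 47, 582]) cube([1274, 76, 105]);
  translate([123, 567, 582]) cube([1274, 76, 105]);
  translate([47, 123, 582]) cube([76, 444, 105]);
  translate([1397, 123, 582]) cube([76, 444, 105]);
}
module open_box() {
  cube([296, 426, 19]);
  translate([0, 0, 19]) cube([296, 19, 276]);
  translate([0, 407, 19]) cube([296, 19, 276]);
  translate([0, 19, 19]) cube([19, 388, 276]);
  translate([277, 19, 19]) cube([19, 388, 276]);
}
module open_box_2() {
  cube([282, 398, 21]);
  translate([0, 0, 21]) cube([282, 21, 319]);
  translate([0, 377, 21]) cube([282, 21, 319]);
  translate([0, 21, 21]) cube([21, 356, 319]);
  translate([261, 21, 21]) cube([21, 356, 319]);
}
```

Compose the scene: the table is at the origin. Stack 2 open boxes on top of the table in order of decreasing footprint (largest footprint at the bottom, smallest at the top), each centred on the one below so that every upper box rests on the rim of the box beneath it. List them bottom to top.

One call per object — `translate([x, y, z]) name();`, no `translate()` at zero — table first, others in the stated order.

table();
translate([612, 132, 727]) open_box();
translate([619, 146, 1022]) open_box_2();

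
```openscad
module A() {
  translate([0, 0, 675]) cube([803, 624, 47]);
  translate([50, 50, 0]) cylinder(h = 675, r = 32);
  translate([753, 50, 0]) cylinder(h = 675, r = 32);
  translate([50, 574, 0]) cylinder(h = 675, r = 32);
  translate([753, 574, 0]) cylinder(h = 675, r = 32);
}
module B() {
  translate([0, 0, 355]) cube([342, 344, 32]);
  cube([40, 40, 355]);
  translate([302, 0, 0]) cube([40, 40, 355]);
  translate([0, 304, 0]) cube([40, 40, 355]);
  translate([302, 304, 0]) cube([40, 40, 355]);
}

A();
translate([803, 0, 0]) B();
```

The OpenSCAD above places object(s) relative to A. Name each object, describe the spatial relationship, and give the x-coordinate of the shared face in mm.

A is a table. B is a stool. The stool is against the table's +x side, with their −y faces flush. The x-coordinate of the shared face is 803 mm.

The table's +x face and the stool's −x face are both at x = 803 mm.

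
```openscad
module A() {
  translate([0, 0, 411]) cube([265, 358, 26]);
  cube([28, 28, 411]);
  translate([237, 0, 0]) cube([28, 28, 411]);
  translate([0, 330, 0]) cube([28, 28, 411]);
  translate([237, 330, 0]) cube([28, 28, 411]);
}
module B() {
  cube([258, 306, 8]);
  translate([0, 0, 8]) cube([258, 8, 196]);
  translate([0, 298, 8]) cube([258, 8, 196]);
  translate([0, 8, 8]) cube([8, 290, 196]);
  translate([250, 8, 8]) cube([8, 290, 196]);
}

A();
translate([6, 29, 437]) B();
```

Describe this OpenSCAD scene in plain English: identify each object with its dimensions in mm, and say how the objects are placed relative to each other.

A is a simple wooden stool: a rectangular seat 265 mm (x) by 358 mm (y), 26 mm thick, top face at z = 437 mm, on four square legs, each 28×28 mm in cross-section. The legs rest on z = 0, each flush with a corner of the seat.

B is an open-topped rectangular box: outside dimensions 258×306×204 mm, with a uniform wall and base thickness of 8 mm. The base is a full 258×306 slab on the floor; four walls sit on top of the base. The front and back walls (the −y and +y sides) span the full width; the two side walls fit between them.

The open box is on top of the stool.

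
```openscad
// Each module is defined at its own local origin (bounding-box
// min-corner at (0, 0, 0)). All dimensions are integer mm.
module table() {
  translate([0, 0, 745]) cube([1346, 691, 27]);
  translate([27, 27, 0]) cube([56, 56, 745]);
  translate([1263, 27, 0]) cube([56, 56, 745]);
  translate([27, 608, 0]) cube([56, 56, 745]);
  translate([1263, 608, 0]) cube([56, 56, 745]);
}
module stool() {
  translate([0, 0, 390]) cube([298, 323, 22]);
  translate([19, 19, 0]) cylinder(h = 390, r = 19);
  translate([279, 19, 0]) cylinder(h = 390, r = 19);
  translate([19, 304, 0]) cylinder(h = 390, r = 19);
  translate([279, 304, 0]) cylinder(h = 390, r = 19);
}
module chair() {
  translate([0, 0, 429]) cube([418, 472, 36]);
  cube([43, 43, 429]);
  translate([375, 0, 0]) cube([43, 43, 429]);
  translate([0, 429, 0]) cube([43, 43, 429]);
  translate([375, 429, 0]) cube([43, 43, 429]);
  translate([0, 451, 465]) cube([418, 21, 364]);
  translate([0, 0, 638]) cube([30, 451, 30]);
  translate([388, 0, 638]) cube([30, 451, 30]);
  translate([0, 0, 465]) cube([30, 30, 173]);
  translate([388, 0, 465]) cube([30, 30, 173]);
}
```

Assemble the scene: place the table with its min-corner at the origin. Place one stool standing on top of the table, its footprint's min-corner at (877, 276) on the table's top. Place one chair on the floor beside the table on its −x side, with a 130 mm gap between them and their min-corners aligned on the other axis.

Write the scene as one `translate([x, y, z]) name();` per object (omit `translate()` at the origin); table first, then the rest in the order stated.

table();
translate([877, 276, 772]) stool();
translate([-548, 0, 0]) chair();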